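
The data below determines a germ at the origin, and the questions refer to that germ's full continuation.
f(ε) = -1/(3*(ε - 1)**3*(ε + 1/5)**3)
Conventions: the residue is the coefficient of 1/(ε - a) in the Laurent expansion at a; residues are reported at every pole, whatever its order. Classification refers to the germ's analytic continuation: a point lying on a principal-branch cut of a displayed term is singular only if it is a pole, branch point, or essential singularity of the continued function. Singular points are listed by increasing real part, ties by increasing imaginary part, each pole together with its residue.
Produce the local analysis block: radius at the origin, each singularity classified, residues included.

Radius of convergence at 0: 1/5.
At -1/5: a pole of order 3; residue 3125/3888.
At 1: a pole of order 3; residue -3125/3888.

Denominator factor (ε - 1)^3: pole of order 3 at 1, modulus 1.
Denominator factor (ε + 1/5)^3: pole of order 3 at -1/5, modulus 1/5.
The radius of convergence is the smallest modulus among the singular points: 1/5.
At the order-3 pole -1/5 set g(ε) = (ε - (-1/5))^3*f(ε) = -1/(3*(ε - 1)**3).
Order-3 pole: residue = g''(a)/2; g''(-1/5) = 3125/1944, so the residue is 3125/3888.
At the order-3 pole 1 set g(ε) = (ε - (1))^3*f(ε) = -1/(3*(ε + 1/5)**3).
Order-3 pole: residue = g''(a)/2; g''(1) = -3125/1944, so the residue is -3125/3888.
List the singular points by increasing real part (a conjugate pair: the negative imaginary part first).


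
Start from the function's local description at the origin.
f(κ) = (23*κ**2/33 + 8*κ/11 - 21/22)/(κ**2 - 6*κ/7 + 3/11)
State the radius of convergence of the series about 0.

The radius of convergence is (1/11)*sqrt(33).

Denominator factor (κ**2 - 6*κ/7 + 3/11): discriminant -192/539, complex-conjugate roots (3/7) + ((4/77)*sqrt(33))*i and (3/7) - ((4/77)*sqrt(33))*i; poles of order 1, moduli (1/11)*sqrt(33) and (1/11)*sqrt(33).
The radius of convergence is the smallest modulus among the singular points: (1/11)*sqrt(33).


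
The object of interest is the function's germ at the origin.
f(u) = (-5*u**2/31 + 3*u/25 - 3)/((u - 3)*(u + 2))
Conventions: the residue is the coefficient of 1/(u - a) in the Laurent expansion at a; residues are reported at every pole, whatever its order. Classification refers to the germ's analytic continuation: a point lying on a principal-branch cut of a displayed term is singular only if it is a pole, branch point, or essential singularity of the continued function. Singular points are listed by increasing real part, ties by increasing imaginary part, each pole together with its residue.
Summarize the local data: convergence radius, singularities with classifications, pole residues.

Radius of convergence at 0: 2.
At -2: a pole of order 1; residue 3011/3875.
At 3: a pole of order 1; residue -3171/3875.

Denominator factor (u + 2): pole of order 1 at -2, modulus 2.
Denominator factor (u - 3): pole of order 1 at 3, modulus 3.
The radius of convergence is the smallest modulus among the singular points: 2.
At the order-1 pole -2 set g(u) = (u - (-2))*f(u) = (-5*u**2/31 + 3*u/25 - 3)/(u - 3).
Simple pole: residue = g(a) at a = -2, which is 3011/3875.
At the order-1 pole 3 set g(u) = (u - (3))*f(u) = (-5*u**2/31 + 3*u/25 - 3)/(u + 2).
Simple pole: residue = g(a) at a = 3, which is -3171/3875.
List the singular points by increasing real part (a conjugate pair: the negative imaginary part first).


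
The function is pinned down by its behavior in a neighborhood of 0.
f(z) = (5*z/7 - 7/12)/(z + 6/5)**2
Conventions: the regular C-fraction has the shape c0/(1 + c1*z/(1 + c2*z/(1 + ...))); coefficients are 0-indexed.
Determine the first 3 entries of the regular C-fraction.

The regular C-fraction coefficients are [-175/432, 425/147, -14641/9996].

Taylor coefficients (expand at 0): a_0 = -175/432, a_1 = 10625/9072, a_2 = -60625/36288.
c0 = a_0 = -175/432. Peel one level at a time: if S = 1 + c*z/S' with S'(0) = 1, then c is the z-coefficient of S and S' = c*z/(S - 1).
S_1 = c0/f = 1 + (425/147)*z + (366025/86436)*z^2 + ...; c1 = 425/147.
S_2 = c1*z/(S_1 - 1) = 1 + (-14641/9996)*z + ...; c2 = -14641/9996.


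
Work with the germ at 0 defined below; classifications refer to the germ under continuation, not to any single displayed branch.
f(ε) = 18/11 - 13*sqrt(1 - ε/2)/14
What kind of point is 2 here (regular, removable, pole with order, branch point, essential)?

The term (-13/14)*sqrt(1 - ε/(2)) has argument 1 - 2/(2) = 0 at 2: a square-root (algebraic, two-sheeted) branch point; the remaining terms are analytic or single-valued there.

The point is an algebraic (square-root) branch point.


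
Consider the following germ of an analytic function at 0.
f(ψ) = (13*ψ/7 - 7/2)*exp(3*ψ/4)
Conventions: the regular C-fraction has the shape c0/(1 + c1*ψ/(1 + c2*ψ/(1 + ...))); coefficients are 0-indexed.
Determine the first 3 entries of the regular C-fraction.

Taylor coefficients (expand at 0): a_0 = -7/2, a_1 = -43/56, a_2 = 183/448.
c0 = a_0 = -7/2. Peel one level at a time: if S = 1 + c*ψ/S' with S'(0) = 1, then c is the ψ-coefficient of S and S' = c*ψ/(S - 1).
S_1 = c0/f = 1 + (-43/196)*ψ + (12665/76832)*ψ^2 + ...; c1 = -43/196.
S_2 = c1*ψ/(S_1 - 1) = 1 + (12665/16856)*ψ + ...; c2 = 12665/16856.

The regular C-fraction coefficients are [-7/2, -43/196, 12665/16856].


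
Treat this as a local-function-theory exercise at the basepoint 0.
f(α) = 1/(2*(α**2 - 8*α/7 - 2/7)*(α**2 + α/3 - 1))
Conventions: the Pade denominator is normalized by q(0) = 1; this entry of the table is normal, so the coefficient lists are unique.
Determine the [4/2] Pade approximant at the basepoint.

Taylor coefficients needed (expand at 0): a_0 = 7/4, a_1 = -77/12, a_2 = 2429/72, a_3 = -33733/216, a_4 = 965671/1296, a_5 = -13705391/3888, a_6 = 389837273/23328.
Write the denominator as Q(α) = 1 + q1*α + q2*α^2. Requiring Q*f - P = O(α^7) with deg P <= 4 kills the coefficients of α^5..α^6 in Q*f:
  α^5: a_5 + q1*a_4 + q2*a_3 = 0, i.e. -13705391/3888 + (965671/1296)*q1 + (-33733/216)*q2 = 0.
  α^6: a_6 + q1*a_5 + q2*a_4 = 0, i.e. 389837273/23328 + (-13705391/3888)*q1 + (965671/1296)*q2 = 0.
Solving this linear system: q1 = 21294508/5950545, q2 = -21809701/3967030.
The numerator is Q*f truncated at degree 4: P0 = a_0 = 7/4; P1 = a_1 + q1*a_0 = -1223033/7934060; P2 = a_2 + q1*a_1 + q2*a_0 = 914403/793406; P3 = a_3 + q1*a_2 + q2*a_1 = -264551/1586812; P4 = a_4 + q1*a_3 + q2*a_2 = 6128899/7934060.

The Pade approximant has numerator coefficients [7/4, -1223033/7934060, 914403/793406, -264551/1586812, 6128899/7934060]; denominator coefficients [1, 21294508/5950545, -21809701/3967030].


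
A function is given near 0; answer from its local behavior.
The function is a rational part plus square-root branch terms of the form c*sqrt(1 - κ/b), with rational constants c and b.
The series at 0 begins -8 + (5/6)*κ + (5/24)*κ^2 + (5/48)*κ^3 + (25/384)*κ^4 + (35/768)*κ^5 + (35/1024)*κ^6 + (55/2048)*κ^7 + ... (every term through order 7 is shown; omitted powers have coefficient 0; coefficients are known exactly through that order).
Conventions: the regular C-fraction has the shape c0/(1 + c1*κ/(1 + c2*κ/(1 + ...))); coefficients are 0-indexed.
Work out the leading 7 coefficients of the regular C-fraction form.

Taylor coefficients (read off): a_0 = -8, a_1 = 5/6, a_2 = 5/24, a_3 = 5/48, a_4 = 25/384, a_5 = 35/768, a_6 = 35/1024.
c0 = a_0 = -8. Peel one level at a time: if S = 1 + c*κ/S' with S'(0) = 1, then c is the κ-coefficient of S and S' = c*κ/(S - 1).
S_1 = c0/f = 1 + (5/48)*κ + (85/2304)*κ^2 + ...; c1 = 5/48.
S_2 = c1*κ/(S_1 - 1) = 1 + (-17/48)*κ + (-1/16)*κ^2 + ...; c2 = -17/48.
S_3 = c2*κ/(S_2 - 1) = 1 + (-3/17)*κ + (-33/578)*κ^2 + ...; c3 = -3/17.
S_4 = c3*κ/(S_3 - 1) = 1 + (-11/34)*κ + (-1/16)*κ^2 + ...; c4 = -11/34.
S_5 = c4*κ/(S_4 - 1) = 1 + (-17/88)*κ + (-459/7744)*κ^2 + ...; c5 = -17/88.
S_6 = c5*κ/(S_5 - 1) = 1 + (-27/88)*κ + ...; c6 = -27/88.

The regular C-fraction coefficients are [-8, 5/48, -17/48, -3/17, -11/34, -17/88, -27/88].


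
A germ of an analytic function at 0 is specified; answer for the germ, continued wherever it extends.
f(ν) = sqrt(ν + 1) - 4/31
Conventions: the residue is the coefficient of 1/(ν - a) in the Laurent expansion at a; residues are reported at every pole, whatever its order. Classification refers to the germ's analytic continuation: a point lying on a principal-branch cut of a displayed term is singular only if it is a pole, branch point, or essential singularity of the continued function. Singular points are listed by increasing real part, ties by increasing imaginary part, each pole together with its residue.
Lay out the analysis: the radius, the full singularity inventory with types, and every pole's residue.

Branch term (1)*sqrt(1 - ν/(-1)): its argument vanishes at ν = -1, a square-root branch point, modulus 1.
The radius of convergence is the smallest modulus among the singular points: 1.

Radius of convergence at 0: 1.
At -1: an algebraic (square-root) branch point.


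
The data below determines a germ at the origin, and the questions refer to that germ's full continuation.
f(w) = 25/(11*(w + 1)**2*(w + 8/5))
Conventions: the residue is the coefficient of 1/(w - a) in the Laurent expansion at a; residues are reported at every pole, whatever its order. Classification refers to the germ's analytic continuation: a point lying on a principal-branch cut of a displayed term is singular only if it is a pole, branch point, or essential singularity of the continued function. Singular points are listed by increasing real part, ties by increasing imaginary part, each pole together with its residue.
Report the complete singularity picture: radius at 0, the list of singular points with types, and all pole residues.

Radius of convergence at 0: 1.
At -8/5: a pole of order 1; residue 625/99.
At -1: a pole of order 2; residue -625/99.

Denominator factor (w + 1)^2: pole of order 2 at -1, modulus 1.
Denominator factor (w + 8/5): pole of order 1 at -8/5, modulus 8/5.
The radius of convergence is the smallest modulus among the singular points: 1.
At the order-1 pole -8/5 set g(w) = (w - (-8/5))*f(w) = 25/(11*(w + 1)**2).
Simple pole: residue = g(a) at a = -8/5, which is 625/99.
At the order-2 pole -1 set g(w) = (w - (-1))^2*f(w) = 25/(11*(w + 8/5)).
Order-2 pole: residue = g'(a); g'(-1) = -625/99, so the residue is -625/99.
List the singular points by increasing real part (a conjugate pair: the negative imaginary part first).


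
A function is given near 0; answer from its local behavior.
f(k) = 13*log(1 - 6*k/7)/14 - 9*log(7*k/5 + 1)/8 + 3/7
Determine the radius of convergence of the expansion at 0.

The radius of convergence is 5/7.

Branch term (13/14)*log(1 - k/(7/6)): its argument vanishes at k = 7/6, a logarithmic branch point, modulus 7/6.
Branch term (-9/8)*log(1 - k/(-5/7)): its argument vanishes at k = -5/7, a logarithmic branch point, modulus 5/7.
The radius of convergence is the smallest modulus among the singular points: 5/7.


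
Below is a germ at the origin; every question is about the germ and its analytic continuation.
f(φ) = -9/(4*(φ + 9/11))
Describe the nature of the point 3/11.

The point is a regular point.

Denominator factors: φ + 9/11 = 12/11 at φ = 3/11 — none vanishes.
So the germ continues analytically to 3/11.


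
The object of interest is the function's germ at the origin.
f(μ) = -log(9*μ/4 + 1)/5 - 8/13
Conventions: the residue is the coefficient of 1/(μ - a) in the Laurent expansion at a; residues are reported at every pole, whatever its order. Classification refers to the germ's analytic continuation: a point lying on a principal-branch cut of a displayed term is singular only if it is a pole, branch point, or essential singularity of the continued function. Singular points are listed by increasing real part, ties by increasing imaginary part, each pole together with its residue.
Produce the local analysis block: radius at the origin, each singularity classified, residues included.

Radius of convergence at 0: 4/9.
At -4/9: a logarithmic branch point.

Branch term (-1/5)*log(1 - μ/(-4/9)): its argument vanishes at μ = -4/9, a logarithmic branch point, modulus 4/9.
The radius of convergence is the smallest modulus among the singular points: 4/9.


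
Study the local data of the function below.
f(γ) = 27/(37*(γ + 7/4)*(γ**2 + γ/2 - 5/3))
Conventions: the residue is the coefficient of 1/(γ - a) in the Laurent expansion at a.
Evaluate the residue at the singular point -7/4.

The residue is 1296/925.

At the order-1 pole -7/4 set g(γ) = (γ - (-7/4))*f(γ) = 27/(37*(γ**2 + γ/2 - 5/3)).
Simple pole: residue = g(a) at a = -7/4, which is 1296/925.


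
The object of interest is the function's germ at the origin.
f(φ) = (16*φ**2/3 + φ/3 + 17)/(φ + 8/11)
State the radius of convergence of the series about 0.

Denominator factor (φ + 8/11): pole of order 1 at -8/11, modulus 8/11.
The radius of convergence is the smallest modulus among the singular points: 8/11.

The radius of convergence is 8/11.


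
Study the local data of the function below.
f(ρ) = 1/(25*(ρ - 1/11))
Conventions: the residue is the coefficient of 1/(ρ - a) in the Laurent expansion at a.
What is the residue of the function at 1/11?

The residue is 1/25.

At the order-1 pole 1/11 set g(ρ) = (ρ - (1/11))*f(ρ) = 1/25.
Simple pole: residue = g(a) at a = 1/11, which is 1/25.


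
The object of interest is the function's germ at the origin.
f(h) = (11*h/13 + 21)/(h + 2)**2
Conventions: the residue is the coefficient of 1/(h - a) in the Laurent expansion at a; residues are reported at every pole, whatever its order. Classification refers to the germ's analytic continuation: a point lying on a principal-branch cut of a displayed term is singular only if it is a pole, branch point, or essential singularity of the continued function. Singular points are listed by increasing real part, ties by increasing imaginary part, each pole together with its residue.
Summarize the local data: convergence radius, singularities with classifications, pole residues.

Denominator factor (h + 2)^2: pole of order 2 at -2, modulus 2.
The radius of convergence is the smallest modulus among the singular points: 2.
At the order-2 pole -2 set g(h) = (h - (-2))^2*f(h) = 11*h/13 + 21.
Order-2 pole: residue = g'(a); g'(-2) = 11/13, so the residue is 11/13.

Radius of convergence at 0: 2.
At -2: a pole of order 2; residue 11/13.


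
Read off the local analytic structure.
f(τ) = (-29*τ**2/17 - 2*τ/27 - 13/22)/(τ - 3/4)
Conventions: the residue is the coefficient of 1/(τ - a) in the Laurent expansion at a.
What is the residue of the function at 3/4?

At the order-1 pole 3/4 set g(τ) = (τ - (3/4))*f(τ) = -29*τ**2/17 - 2*τ/27 - 13/22.
Simple pole: residue = g(a) at a = 3/4, which is -43247/26928.

The residue is -43247/26928.


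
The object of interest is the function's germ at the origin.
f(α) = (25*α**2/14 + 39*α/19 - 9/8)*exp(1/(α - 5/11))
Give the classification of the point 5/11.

The point is an essential singularity.

The exponent 1/(α - (5/11)) has a pole at 5/11, so exp(1/(α - (5/11))) takes every nonzero value near it: an essential singularity (not a pole of any order).


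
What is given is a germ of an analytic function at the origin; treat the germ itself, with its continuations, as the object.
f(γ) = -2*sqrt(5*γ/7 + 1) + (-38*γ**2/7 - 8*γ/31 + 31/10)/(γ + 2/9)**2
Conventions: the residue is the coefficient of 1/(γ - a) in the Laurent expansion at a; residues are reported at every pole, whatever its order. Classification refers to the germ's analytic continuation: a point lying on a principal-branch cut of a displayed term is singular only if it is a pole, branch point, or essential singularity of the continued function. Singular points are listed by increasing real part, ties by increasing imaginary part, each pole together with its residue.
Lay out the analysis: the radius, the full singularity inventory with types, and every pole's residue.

Radius of convergence at 0: 2/9.
At -7/5: an algebraic (square-root) branch point.
At -2/9: a pole of order 2; residue 4208/1953.

Denominator factor (γ + 2/9)^2: pole of order 2 at -2/9, modulus 2/9.
Branch term (-2)*sqrt(1 - γ/(-7/5)): its argument vanishes at γ = -7/5, a square-root branch point, modulus 7/5.
The radius of convergence is the smallest modulus among the singular points: 2/9.
The branch term is analytic at -2/9 and contributes nothing to the residue; only the rational part matters.
At the order-2 pole -2/9 set g(γ) = (γ - (-2/9))^2*(rational part) = -38*γ**2/7 - 8*γ/31 + 31/10.
Order-2 pole: residue = g'(a); g'(-2/9) = 4208/1953, so the residue is 4208/1953.
List the singular points by increasing real part (a conjugate pair: the negative imaginary part first).


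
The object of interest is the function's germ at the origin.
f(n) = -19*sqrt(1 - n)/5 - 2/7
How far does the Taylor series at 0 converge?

The radius of convergence is 1.

Branch term (-19/5)*sqrt(1 - n/(1)): its argument vanishes at n = 1, a square-root branch point, modulus 1.
The radius of convergence is the smallest modulus among the singular points: 1.


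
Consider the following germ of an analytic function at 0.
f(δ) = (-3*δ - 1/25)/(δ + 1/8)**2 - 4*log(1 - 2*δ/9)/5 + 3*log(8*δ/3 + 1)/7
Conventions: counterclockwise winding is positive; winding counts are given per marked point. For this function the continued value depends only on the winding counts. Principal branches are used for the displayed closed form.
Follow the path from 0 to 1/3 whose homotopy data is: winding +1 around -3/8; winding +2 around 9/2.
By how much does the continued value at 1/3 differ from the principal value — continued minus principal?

Continued minus principal equals -(82/35)*pi*i.

The rational part is single-valued and drops out of the difference; each branch term changes only by its own monodromy.
(3/7)*log(1 - δ/(-3/8)): each positive loop around -3/8 adds 2*pi*i to the log, so winding +1 contributes (3/7)*(1)*2*pi*i = (6/7)*pi*i.
(-4/5)*log(1 - δ/(9/2)): each positive loop around 9/2 adds 2*pi*i to the log, so winding +2 contributes (-4/5)*(2)*2*pi*i = -(16/5)*pi*i.
Summing the contributions at δ = 1/3 gives -(82/35)*pi*i.


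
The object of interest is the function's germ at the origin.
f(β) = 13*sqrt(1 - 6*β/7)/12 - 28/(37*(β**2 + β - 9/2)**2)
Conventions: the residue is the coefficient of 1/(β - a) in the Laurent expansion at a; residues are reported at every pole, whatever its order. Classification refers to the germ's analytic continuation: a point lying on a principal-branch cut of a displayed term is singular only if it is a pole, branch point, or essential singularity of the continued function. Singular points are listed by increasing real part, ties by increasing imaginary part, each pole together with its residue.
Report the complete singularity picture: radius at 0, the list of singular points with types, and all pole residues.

Denominator factor (β**2 + β - 9/2)^2: discriminant 19, real irrational roots -1/2 + (1/2)*sqrt(19) and -1/2 - (1/2)*sqrt(19); poles of order 2, moduli -1/2 + (1/2)*sqrt(19) and 1/2 + (1/2)*sqrt(19).
Branch term (13/12)*sqrt(1 - β/(7/6)): its argument vanishes at β = 7/6, a square-root branch point, modulus 7/6.
The radius of convergence is the smallest modulus among the singular points: 7/6.
The branch term is analytic at -1/2 - (1/2)*sqrt(19) and contributes nothing to the residue; only the rational part matters.
The factor β**2 + β - 9/2 splits as (β - a)(β - a') with a = -1/2 - (1/2)*sqrt(19), a' = -1/2 + (1/2)*sqrt(19). At the order-2 pole a set g(β) = (β - a)^2*(rational part) = [-28/37] / (β - a')^2.
Order-2 pole: residue = g'(a); g'(-1/2 - (1/2)*sqrt(19)) = -(56/13357)*sqrt(19), so the residue is -(56/13357)*sqrt(19).
The branch term is analytic at -1/2 + (1/2)*sqrt(19) and contributes nothing to the residue; only the rational part matters.
The factor β**2 + β - 9/2 splits as (β - a)(β - a') with a = -1/2 + (1/2)*sqrt(19), a' = -1/2 - (1/2)*sqrt(19). At the order-2 pole a set g(β) = (β - a)^2*(rational part) = [-28/37] / (β - a')^2.
Order-2 pole: residue = g'(a); g'(-1/2 + (1/2)*sqrt(19)) = (56/13357)*sqrt(19), so the residue is (56/13357)*sqrt(19).
List the singular points by increasing real part (a conjugate pair: the negative imaginary part first).

Radius of convergence at 0: 7/6.
At -1/2 - (1/2)*sqrt(19): a pole of order 2; residue -(56/13357)*sqrt(19).
At 7/6: an algebraic (square-root) branch point.
At -1/2 + (1/2)*sqrt(19): a pole of order 2; residue (56/13357)*sqrt(19).


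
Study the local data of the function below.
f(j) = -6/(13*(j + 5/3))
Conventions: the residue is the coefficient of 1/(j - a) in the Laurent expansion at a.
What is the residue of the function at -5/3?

The residue is -6/13.

At the order-1 pole -5/3 set g(j) = (j - (-5/3))*f(j) = -6/13.
Simple pole: residue = g(a) at a = -5/3, which is -6/13.


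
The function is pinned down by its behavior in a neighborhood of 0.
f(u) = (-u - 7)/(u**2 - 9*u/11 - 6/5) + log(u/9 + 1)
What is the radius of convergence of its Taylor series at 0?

Denominator factor (u**2 - 9*u/11 - 6/5): discriminant 3309/605, real irrational roots 9/22 + (1/110)*sqrt(16545) and 9/22 - (1/110)*sqrt(16545); poles of order 1, moduli 9/22 + (1/110)*sqrt(16545) and -9/22 + (1/110)*sqrt(16545).
Branch term (1)*log(1 - u/(-9)): its argument vanishes at u = -9, a logarithmic branch point, modulus 9.
The radius of convergence is the smallest modulus among the singular points: -9/22 + (1/110)*sqrt(16545).

The radius of convergence is -9/22 + (1/110)*sqrt(16545).


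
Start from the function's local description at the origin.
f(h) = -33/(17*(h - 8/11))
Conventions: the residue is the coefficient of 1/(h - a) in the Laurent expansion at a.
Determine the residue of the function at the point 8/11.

At the order-1 pole 8/11 set g(h) = (h - (8/11))*f(h) = -33/17.
Simple pole: residue = g(a) at a = 8/11, which is -33/17.

The residue is -33/17.


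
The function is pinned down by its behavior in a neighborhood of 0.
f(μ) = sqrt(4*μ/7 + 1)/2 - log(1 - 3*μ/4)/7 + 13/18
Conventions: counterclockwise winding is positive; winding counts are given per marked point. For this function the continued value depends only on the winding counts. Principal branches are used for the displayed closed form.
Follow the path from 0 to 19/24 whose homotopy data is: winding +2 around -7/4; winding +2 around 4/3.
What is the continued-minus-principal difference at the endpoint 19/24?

The rational part is single-valued and drops out of the difference; each branch term changes only by its own monodromy.
(1/2)*sqrt(1 - μ/(-7/4)): winding +2 is even, the square root returns to the same sheet, contribution 0.
(-1/7)*log(1 - μ/(4/3)): each positive loop around 4/3 adds 2*pi*i to the log, so winding +2 contributes (-1/7)*(2)*2*pi*i = -(4/7)*pi*i.
Summing the contributions at μ = 19/24 gives -(4/7)*pi*i.

Continued minus principal equals -(4/7)*pi*i.


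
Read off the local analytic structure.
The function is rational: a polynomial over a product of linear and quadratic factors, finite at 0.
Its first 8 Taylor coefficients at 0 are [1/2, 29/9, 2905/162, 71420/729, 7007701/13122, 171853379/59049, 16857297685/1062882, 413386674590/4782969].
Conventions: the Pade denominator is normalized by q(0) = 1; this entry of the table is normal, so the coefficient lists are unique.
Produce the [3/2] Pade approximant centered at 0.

The Pade approximant has numerator coefficients [1/2, 254/1399, 408/6995, 96/6995]; denominator coefficients [1, -76570/12591, 216769/62955].

Taylor coefficients needed (read off): a_0 = 1/2, a_1 = 29/9, a_2 = 2905/162, a_3 = 71420/729, a_4 = 7007701/13122, a_5 = 171853379/59049.
Write the denominator as Q(δ) = 1 + q1*δ + q2*δ^2. Requiring Q*f - P = O(δ^6) with deg P <= 3 kills the coefficients of δ^4..δ^5 in Q*f:
  δ^4: a_4 + q1*a_3 + q2*a_2 = 0, i.e. 7007701/13122 + (71420/729)*q1 + (2905/162)*q2 = 0.
  δ^5: a_5 + q1*a_4 + q2*a_3 = 0, i.e. 171853379/59049 + (7007701/13122)*q1 + (71420/729)*q2 = 0.
Solving this linear system: q1 = -76570/12591, q2 = 216769/62955.
The numerator is Q*f truncated at degree 3: P0 = a_0 = 1/2; P1 = a_1 + q1*a_0 = 254/1399; P2 = a_2 + q1*a_1 + q2*a_0 = 408/6995; P3 = a_3 + q1*a_2 + q2*a_1 = 96/6995.


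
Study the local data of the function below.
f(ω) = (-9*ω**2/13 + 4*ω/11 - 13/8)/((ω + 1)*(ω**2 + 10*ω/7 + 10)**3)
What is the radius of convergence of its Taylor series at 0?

Denominator factor (ω + 1): pole of order 1 at -1, modulus 1.
Denominator factor (ω**2 + 10*ω/7 + 10)^3: discriminant -1860/49, complex-conjugate roots (-5/7) + ((1/7)*sqrt(465))*i and (-5/7) - ((1/7)*sqrt(465))*i; poles of order 3, moduli sqrt(10) and sqrt(10).
The radius of convergence is the smallest modulus among the singular points: 1.

The radius of convergence is 1.


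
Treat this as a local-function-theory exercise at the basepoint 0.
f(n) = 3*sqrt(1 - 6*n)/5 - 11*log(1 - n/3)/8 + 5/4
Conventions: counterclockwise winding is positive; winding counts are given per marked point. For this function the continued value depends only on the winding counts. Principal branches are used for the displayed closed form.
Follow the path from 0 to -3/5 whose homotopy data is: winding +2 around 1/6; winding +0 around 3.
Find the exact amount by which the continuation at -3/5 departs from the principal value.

The rational part is single-valued and drops out of the difference; each branch term changes only by its own monodromy.
(-11/8)*log(1 - n/(3)): winding 0 around 3, so this term returns to its principal value, contribution 0.
(3/5)*sqrt(1 - n/(1/6)): winding +2 is even, the square root returns to the same sheet, contribution 0.
Summing the contributions at n = -3/5 gives 0.

Continued minus principal equals 0.


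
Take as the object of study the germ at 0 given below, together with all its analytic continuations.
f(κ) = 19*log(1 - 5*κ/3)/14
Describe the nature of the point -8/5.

There is no denominator, hence no pole anywhere.
Branch term log(1 - κ/(3/5)): argument at -8/5 is 11/3, nonzero, so -8/5 is not its branch point (a point on a principal cut is still regular for the continued germ).
So the germ continues analytically to -8/5.

The point is a regular point.


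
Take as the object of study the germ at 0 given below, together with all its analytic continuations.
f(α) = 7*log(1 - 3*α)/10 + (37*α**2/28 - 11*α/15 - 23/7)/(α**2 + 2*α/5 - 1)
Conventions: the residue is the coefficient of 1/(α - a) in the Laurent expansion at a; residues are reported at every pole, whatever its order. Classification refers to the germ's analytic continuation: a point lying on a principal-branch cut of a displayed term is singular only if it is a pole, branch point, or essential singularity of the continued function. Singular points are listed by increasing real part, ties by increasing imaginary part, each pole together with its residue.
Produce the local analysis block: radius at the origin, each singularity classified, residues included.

Denominator factor (α**2 + 2*α/5 - 1): discriminant 104/25, real irrational roots -1/5 + (1/5)*sqrt(26) and -1/5 - (1/5)*sqrt(26); poles of order 1, moduli -1/5 + (1/5)*sqrt(26) and 1/5 + (1/5)*sqrt(26).
Branch term (7/10)*log(1 - α/(1/3)): its argument vanishes at α = 1/3, a logarithmic branch point, modulus 1/3.
The radius of convergence is the smallest modulus among the singular points: 1/3.
The branch term is analytic at -1/5 - (1/5)*sqrt(26) and contributes nothing to the residue; only the rational part matters.
The factor α**2 + 2*α/5 - 1 splits as (α - a)(α - a') with a = -1/5 - (1/5)*sqrt(26), a' = -1/5 + (1/5)*sqrt(26). At the order-1 pole a set g(α) = (α - a)*(rational part) = [37*α**2/28 - 11*α/15 - 23/7] / (α - a').
Simple pole: residue = g(a) at a = -1/5 - (1/5)*sqrt(26), which is -53/84 + (719/4368)*sqrt(26).
The branch term is analytic at -1/5 + (1/5)*sqrt(26) and contributes nothing to the residue; only the rational part matters.
The factor α**2 + 2*α/5 - 1 splits as (α - a)(α - a') with a = -1/5 + (1/5)*sqrt(26), a' = -1/5 - (1/5)*sqrt(26). At the order-1 pole a set g(α) = (α - a)*(rational part) = [37*α**2/28 - 11*α/15 - 23/7] / (α - a').
Simple pole: residue = g(a) at a = -1/5 + (1/5)*sqrt(26), which is -53/84 - (719/4368)*sqrt(26).
List the singular points by increasing real part (a conjugate pair: the negative imaginary part first).

Radius of convergence at 0: 1/3.
At -1/5 - (1/5)*sqrt(26): a pole of order 1; residue -53/84 + (719/4368)*sqrt(26).
At 1/3: a logarithmic branch point.
At -1/5 + (1/5)*sqrt(26): a pole of order 1; residue -53/84 - (719/4368)*sqrt(26).


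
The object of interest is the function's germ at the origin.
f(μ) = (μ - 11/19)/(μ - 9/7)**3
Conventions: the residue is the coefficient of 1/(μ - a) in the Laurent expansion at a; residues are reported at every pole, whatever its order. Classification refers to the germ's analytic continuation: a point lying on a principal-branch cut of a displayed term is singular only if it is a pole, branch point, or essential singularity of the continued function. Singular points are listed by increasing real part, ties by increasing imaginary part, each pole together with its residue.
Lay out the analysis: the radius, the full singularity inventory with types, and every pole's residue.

Radius of convergence at 0: 9/7.
At 9/7: a pole of order 3; residue 0.

Denominator factor (μ - 9/7)^3: pole of order 3 at 9/7, modulus 9/7.
The radius of convergence is the smallest modulus among the singular points: 9/7.
At the order-3 pole 9/7 set g(μ) = (μ - (9/7))^3*f(μ) = μ - 11/19.
Order-3 pole: residue = g''(a)/2; g''(9/7) = 0, so the residue is 0.


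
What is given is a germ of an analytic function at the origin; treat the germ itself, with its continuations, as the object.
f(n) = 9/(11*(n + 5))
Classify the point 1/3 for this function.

Denominator factors: n + 5 = 16/3 at n = 1/3 — none vanishes.
So the germ continues analytically to 1/3.

The point is a regular point.


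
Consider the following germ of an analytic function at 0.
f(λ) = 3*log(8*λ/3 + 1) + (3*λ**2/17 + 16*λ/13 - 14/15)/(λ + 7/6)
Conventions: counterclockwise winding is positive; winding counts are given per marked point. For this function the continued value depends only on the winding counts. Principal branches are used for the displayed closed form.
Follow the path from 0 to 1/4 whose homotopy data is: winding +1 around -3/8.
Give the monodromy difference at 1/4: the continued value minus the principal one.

Continued minus principal equals (6)*pi*i.

The rational part is single-valued and drops out of the difference; each branch term changes only by its own monodromy.
(3)*log(1 - λ/(-3/8)): each positive loop around -3/8 adds 2*pi*i to the log, so winding +1 contributes (3)*(1)*2*pi*i = (6)*pi*i.
Summing the contributions at λ = 1/4 gives (6)*pi*i.


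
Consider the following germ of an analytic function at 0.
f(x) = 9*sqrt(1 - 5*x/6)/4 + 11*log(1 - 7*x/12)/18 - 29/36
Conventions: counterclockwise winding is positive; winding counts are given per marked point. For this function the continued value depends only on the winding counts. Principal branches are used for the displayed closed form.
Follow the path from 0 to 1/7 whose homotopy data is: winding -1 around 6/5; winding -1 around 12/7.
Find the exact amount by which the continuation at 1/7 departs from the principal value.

Continued minus principal equals (-(3/28)*sqrt(1554)) - ((11/9)*pi)*i.

The rational part is single-valued and drops out of the difference; each branch term changes only by its own monodromy.
(9/4)*sqrt(1 - x/(6/5)): winding -1 is odd, the square root flips sign, contributing -2*(9/4)*sqrt(1 - (1/7)/(6/5)) = -2*(9/4)*sqrt(37/42) = -(3/28)*sqrt(1554).
(11/18)*log(1 - x/(12/7)): each positive loop around 12/7 adds 2*pi*i to the log, so winding -1 contributes (11/18)*(-1)*2*pi*i = -(11/9)*pi*i.
Summing the contributions at x = 1/7 gives (-(3/28)*sqrt(1554)) - ((11/9)*pi)*i.


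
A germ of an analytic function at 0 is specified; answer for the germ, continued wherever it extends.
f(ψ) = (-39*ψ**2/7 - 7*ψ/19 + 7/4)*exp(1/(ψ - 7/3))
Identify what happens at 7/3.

The point is an essential singularity.

The exponent 1/(ψ - (7/3)) has a pole at 7/3, so exp(1/(ψ - (7/3))) takes every nonzero value near it: an essential singularity (not a pole of any order).


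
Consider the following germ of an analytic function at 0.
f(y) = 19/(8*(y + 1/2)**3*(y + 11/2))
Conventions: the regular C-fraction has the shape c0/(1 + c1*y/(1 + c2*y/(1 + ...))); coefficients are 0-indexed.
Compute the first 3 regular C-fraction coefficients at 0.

The regular C-fraction coefficients are [38/11, 68/11, -36/17].

Taylor coefficients (expand at 0): a_0 = 38/11, a_1 = -2584/121, a_2 = 115520/1331.
c0 = a_0 = 38/11. Peel one level at a time: if S = 1 + c*y/S' with S'(0) = 1, then c is the y-coefficient of S and S' = c*y/(S - 1).
S_1 = c0/f = 1 + (68/11)*y + (144/11)*y^2 + ...; c1 = 68/11.
S_2 = c1*y/(S_1 - 1) = 1 + (-36/17)*y + ...; c2 = -36/17.


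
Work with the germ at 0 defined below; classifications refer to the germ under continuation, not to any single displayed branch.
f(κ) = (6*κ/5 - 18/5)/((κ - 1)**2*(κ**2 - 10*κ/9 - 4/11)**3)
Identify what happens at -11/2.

The point is a regular point.

Denominator factors: κ**2 - 10*κ/9 - 4/11 = 14255/396 at κ = -11/2; κ - 1 = -13/2 at κ = -11/2 — none vanishes.
So the germ continues analytically to -11/2.


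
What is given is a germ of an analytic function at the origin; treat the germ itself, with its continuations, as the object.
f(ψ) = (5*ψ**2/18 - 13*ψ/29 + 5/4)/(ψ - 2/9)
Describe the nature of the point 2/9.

The point is a pole of order 1.

The denominator factor ψ - 2/9 vanishes at 2/9 and appears to the power 1; the numerator there equals 98441/84564, nonzero, and no other factor vanishes.
Hence a pole whose order is the multiplicity, 1.


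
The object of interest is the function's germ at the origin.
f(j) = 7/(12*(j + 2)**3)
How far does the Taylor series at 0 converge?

The radius of convergence is 2.

Denominator factor (j + 2)^3: pole of order 3 at -2, modulus 2.
The radius of convergence is the smallest modulus among the singular points: 2.


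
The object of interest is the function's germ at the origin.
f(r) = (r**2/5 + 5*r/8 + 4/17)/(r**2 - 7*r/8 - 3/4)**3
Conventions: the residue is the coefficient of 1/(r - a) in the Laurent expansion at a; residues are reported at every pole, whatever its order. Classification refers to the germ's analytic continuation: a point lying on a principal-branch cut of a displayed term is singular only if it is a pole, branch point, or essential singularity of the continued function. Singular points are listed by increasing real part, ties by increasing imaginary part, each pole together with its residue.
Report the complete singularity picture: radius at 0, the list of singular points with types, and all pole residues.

Radius of convergence at 0: -7/16 + (1/16)*sqrt(241).
At 7/16 - (1/16)*sqrt(241): a pole of order 3; residue -(8092672/1189789285)*sqrt(241).
At 7/16 + (1/16)*sqrt(241): a pole of order 3; residue (8092672/1189789285)*sqrt(241).


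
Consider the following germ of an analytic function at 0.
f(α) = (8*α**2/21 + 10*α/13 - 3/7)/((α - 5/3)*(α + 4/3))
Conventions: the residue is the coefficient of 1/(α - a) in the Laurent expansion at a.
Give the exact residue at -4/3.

The residue is 1909/7371.

At the order-1 pole -4/3 set g(α) = (α - (-4/3))*f(α) = (8*α**2/21 + 10*α/13 - 3/7)/(α - 5/3).
Simple pole: residue = g(a) at a = -4/3, which is 1909/7371.


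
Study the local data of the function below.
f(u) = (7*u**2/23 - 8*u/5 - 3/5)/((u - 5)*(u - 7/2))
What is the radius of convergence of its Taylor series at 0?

Denominator factor (u - 7/2): pole of order 1 at 7/2, modulus 7/2.
Denominator factor (u - 5): pole of order 1 at 5, modulus 5.
The radius of convergence is the smallest modulus among the singular points: 7/2.

The radius of convergence is 7/2.


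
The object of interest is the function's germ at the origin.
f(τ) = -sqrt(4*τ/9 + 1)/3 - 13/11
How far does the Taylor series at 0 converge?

The radius of convergence is 9/4.

Branch term (-1/3)*sqrt(1 - τ/(-9/4)): its argument vanishes at τ = -9/4, a square-root branch point, modulus 9/4.
The radius of convergence is the smallest modulus among the singular points: 9/4.


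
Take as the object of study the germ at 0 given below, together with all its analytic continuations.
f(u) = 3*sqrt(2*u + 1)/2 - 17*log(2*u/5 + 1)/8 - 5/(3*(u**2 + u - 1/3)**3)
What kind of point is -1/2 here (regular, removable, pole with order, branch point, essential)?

The term (3/2)*sqrt(1 - u/(-1/2)) has argument 1 - -1/2/(-1/2) = 0 at -1/2: a square-root (algebraic, two-sheeted) branch point; the remaining terms are analytic or single-valued there.

The point is an algebraic (square-root) branch point.


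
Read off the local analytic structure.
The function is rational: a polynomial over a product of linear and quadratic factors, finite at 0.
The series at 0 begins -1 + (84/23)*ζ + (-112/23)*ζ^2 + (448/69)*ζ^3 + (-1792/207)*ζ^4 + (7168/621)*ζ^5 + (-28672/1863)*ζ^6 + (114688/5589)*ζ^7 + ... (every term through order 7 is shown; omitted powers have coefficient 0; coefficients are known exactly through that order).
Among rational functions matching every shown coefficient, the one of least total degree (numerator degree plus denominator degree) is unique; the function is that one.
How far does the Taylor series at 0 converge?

No rational of total degree below 2 reproduces all 8 coefficients; solving the [1/1] Pade equations on them gives f(ζ) = (40*ζ/23 - 3/4)/(ζ + 3/4), whose expansion matches every shown term.
Denominator factor (ζ + 3/4): pole of order 1 at -3/4, modulus 3/4.
The radius of convergence is the smallest modulus among the singular points: 3/4.

The radius of convergence is 3/4.


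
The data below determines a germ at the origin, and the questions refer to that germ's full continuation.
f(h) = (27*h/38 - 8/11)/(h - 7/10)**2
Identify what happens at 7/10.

The point is a pole of order 2.

The denominator factor h - 7/10 vanishes at 7/10 and appears to the power 2; the numerator there equals -961/4180, nonzero, and no other factor vanishes.
Hence a pole whose order is the multiplicity, 2.


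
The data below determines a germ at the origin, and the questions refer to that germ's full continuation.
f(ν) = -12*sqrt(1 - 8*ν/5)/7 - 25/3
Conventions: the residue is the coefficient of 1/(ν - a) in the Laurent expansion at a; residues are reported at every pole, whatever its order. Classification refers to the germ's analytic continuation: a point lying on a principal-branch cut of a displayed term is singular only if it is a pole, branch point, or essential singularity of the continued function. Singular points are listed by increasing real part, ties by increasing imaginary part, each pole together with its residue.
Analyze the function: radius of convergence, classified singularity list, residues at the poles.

Radius of convergence at 0: 5/8.
At 5/8: an algebraic (square-root) branch point.

Branch term (-12/7)*sqrt(1 - ν/(5/8)): its argument vanishes at ν = 5/8, a square-root branch point, modulus 5/8.
The radius of convergence is the smallest modulus among the singular points: 5/8.


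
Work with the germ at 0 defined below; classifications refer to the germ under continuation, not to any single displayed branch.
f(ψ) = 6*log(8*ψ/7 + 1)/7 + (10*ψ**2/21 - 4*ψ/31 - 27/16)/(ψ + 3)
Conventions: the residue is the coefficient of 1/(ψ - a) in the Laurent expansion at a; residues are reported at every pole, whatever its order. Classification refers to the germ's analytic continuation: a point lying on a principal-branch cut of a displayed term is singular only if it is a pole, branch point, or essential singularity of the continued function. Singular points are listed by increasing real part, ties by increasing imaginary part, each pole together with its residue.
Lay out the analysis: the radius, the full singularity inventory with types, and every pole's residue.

Radius of convergence at 0: 7/8.
At -3: a pole of order 1; residue 10365/3472.
At -7/8: a logarithmic branch point.

Denominator factor (ψ + 3): pole of order 1 at -3, modulus 3.
Branch term (6/7)*log(1 - ψ/(-7/8)): its argument vanishes at ψ = -7/8, a logarithmic branch point, modulus 7/8.
The radius of convergence is the smallest modulus among the singular points: 7/8.
The branch term is analytic at -3 and contributes nothing to the residue; only the rational part matters.
At the order-1 pole -3 set g(ψ) = (ψ - (-3))*(rational part) = 10*ψ**2/21 - 4*ψ/31 - 27/16.
Simple pole: residue = g(a) at a = -3, which is 10365/3472.
List the singular points by increasing real part (a conjugate pair: the negative imaginary part first).
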